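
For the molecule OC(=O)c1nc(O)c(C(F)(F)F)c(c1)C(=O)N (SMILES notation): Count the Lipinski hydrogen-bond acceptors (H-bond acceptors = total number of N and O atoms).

6

N atoms: 2; O atoms: 4.
Lipinski HBA = 2 + 4 = 6.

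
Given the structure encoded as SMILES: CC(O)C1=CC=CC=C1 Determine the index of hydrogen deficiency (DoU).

4

Molecular formula: C8H10O.
DoU = (2C + 2 + N − H − X) / 2, where X is the halogen count and O/S are ignored.
    = (2·8 + 2 + 0 − 10 − 0) / 2 = 8 / 2 = 4.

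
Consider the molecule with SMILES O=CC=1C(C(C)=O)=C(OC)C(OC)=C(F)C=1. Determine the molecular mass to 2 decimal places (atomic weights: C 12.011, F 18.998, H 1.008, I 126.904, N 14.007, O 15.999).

First, the molecular formula is C11H11FO4 (counting implicit H from valence).
  C: 11 × 12.011 = 132.121
  F: 1 × 18.998 = 18.998
  H: 11 × 1.008 = 11.088
  O: 4 × 15.999 = 63.996
Sum: 11×12.011 + 1×18.998 + 11×1.008 + 4×15.999 = 226.203 → 226.20 g/mol.

226.20 g/mol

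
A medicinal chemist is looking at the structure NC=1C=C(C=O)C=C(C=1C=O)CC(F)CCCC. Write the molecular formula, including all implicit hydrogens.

C14H18FNO2

Walk through each heavy atom and fill implicit hydrogens from standard valence (C 4, N 3, O 2, S 2, halogen 1):
  atom 1: N, bond orders sum to 1 (valence 3) → 2 H
  atom 2: C, bond orders sum to 4 (valence 4) → 0 H
  atom 3: C, bond orders sum to 3 (valence 4) → 1 H
  atom 4: C, bond orders sum to 4 (valence 4) → 0 H
  atom 5: C, bond orders sum to 3 (valence 4) → 1 H
  atom 6: O, bond orders sum to 2 (valence 2) → 0 H
  atom 7: C, bond orders sum to 3 (valence 4) → 1 H
  atom 8: C, bond orders sum to 4 (valence 4) → 0 H
  atom 9: C, bond orders sum to 4 (valence 4) → 0 H
  atom 10: C, bond orders sum to 3 (valence 4) → 1 H
  atom 11: O, bond orders sum to 2 (valence 2) → 0 H
  atom 12: C, bond orders sum to 2 (valence 4) → 2 H
  atom 13: C, bond orders sum to 3 (valence 4) → 1 H
  atom 14: F (halogen, monovalent) → 0 H
  atom 15: C, bond orders sum to 2 (valence 4) → 2 H
  atom 16: C, bond orders sum to 2 (valence 4) → 2 H
  atom 17: C, bond orders sum to 2 (valence 4) → 2 H
  atom 18: C, bond orders sum to 1 (valence 4) → 3 H
Totals → C:14, H:18, F:1, N:1, O:2.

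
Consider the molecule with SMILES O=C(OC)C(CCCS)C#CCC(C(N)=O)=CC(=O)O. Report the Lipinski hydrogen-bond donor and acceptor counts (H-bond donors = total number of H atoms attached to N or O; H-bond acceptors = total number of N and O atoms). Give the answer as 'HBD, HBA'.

3, 6

Donors: find every N or O and count the H atoms it carries.
  atom 1 (O): bond orders sum to 2 → 0 H
  atom 3 (O): bond orders sum to 2 → 0 H
  atom 15 (N): bond orders sum to 1 → 2 H
  atom 16 (O): bond orders sum to 2 → 0 H
  atom 19 (O): bond orders sum to 2 → 0 H
  atom 20 (O): bond orders sum to 1 → 1 H
Lipinski HBD = 3.
Acceptors: N atoms = 1, O atoms = 5 → HBA = 6.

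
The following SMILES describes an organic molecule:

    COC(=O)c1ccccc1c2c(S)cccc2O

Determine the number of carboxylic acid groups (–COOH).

0

Scan the SMILES for the carboxylic acid motif — none present.
Groups that are present: 1 ester, 1 hydroxyl, 1 thiol.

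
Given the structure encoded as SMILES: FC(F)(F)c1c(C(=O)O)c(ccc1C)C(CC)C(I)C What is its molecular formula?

Walk through each heavy atom and fill implicit hydrogens from standard valence (C 4, N 3, O 2, S 2, halogen 1); for lowercase aromatic atoms, an aromatic c carries 1 H when it has two neighbours and 0 H with three, and aromatic n carries 0 H:
  atom 1: F (halogen, monovalent) → 0 H
  atom 2: C, bond orders sum to 4 (valence 4) → 0 H
  atom 3: F (halogen, monovalent) → 0 H
  atom 4: F (halogen, monovalent) → 0 H
  atom 5: aromatic c, 3 neighbours → 0 H
  atom 6: aromatic c, 3 neighbours → 0 H
  atom 7: C, bond orders sum to 4 (valence 4) → 0 H
  atom 8: O, bond orders sum to 2 (valence 2) → 0 H
  atom 9: O, bond orders sum to 1 (valence 2) → 1 H
  atom 10: aromatic c, 3 neighbours → 0 H
  atom 11: aromatic c, 2 neighbours → 1 H
  atom 12: aromatic c, 2 neighbours → 1 H
  atom 13: aromatic c, 3 neighbours → 0 H
  atom 14: C, bond orders sum to 1 (valence 4) → 3 H
  atom 15: C, bond orders sum to 3 (valence 4) → 1 H
  atom 16: C, bond orders sum to 2 (valence 4) → 2 H
  atom 17: C, bond orders sum to 1 (valence 4) → 3 H
  atom 18: C, bond orders sum to 3 (valence 4) → 1 H
  atom 19: I (halogen, monovalent) → 0 H
  atom 20: C, bond orders sum to 1 (valence 4) → 3 H
Totals → C:14, H:16, F:3, I:1, O:2.
In Hill order: C14H16F3IO2.

C14H16F3IO2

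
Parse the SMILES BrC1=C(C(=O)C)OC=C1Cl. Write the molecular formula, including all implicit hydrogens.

C6H4BrClO2

Walk through each heavy atom and fill implicit hydrogens from standard valence (C 4, N 3, O 2, S 2, halogen 1):
  atom 1: Br (halogen, monovalent) → 0 H
  atom 2: C, bond orders sum to 4 (valence 4) → 0 H
  atom 3: C, bond orders sum to 4 (valence 4) → 0 H
  atom 4: C, bond orders sum to 4 (valence 4) → 0 H
  atom 5: O, bond orders sum to 2 (valence 2) → 0 H
  atom 6: C, bond orders sum to 1 (valence 4) → 3 H
  atom 7: O, bond orders sum to 2 (valence 2) → 0 H
  atom 8: C, bond orders sum to 3 (valence 4) → 1 H
  atom 9: C, bond orders sum to 4 (valence 4) → 0 H
  atom 10: Cl (halogen, monovalent) → 0 H
Totals → C:6, H:4, Br:1, Cl:1, O:2.
In Hill order: C6H4BrClO2.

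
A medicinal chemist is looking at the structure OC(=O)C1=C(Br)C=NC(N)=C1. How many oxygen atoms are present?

2

Scan the SMILES for O atoms (remember two-letter symbols like Cl and Br are single atoms).
Oxygen count: 2.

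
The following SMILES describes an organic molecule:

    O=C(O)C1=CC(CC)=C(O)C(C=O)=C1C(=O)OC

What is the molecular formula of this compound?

C12H12O6

Walk through each heavy atom and fill implicit hydrogens from standard valence (C 4, N 3, O 2, S 2, halogen 1):
  atom 1: O, bond orders sum to 2 (valence 2) → 0 H
  atom 2: C, bond orders sum to 4 (valence 4) → 0 H
  atom 3: O, bond orders sum to 1 (valence 2) → 1 H
  atom 4: C, bond orders sum to 4 (valence 4) → 0 H
  atom 5: C, bond orders sum to 3 (valence 4) → 1 H
  atom 6: C, bond orders sum to 4 (valence 4) → 0 H
  atom 7: C, bond orders sum to 2 (valence 4) → 2 H
  atom 8: C, bond orders sum to 1 (valence 4) → 3 H
  atom 9: C, bond orders sum to 4 (valence 4) → 0 H
  atom 10: O, bond orders sum to 1 (valence 2) → 1 H
  atom 11: C, bond orders sum to 4 (valence 4) → 0 H
  atom 12: C, bond orders sum to 3 (valence 4) → 1 H
  atom 13: O, bond orders sum to 2 (valence 2) → 0 H
  atom 14: C, bond orders sum to 4 (valence 4) → 0 H
  atom 15: C, bond orders sum to 4 (valence 4) → 0 H
  atom 16: O, bond orders sum to 2 (valence 2) → 0 H
  atom 17: O, bond orders sum to 2 (valence 2) → 0 H
  atom 18: C, bond orders sum to 1 (valence 4) → 3 H
Totals → C:12, H:12, O:6.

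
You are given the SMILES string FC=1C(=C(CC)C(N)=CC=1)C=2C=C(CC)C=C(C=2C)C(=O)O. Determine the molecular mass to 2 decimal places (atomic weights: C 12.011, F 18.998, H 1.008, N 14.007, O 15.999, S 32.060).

301.36 g/mol

First, the molecular formula is C18H20FNO2 (counting implicit H from valence).
  C: 18 × 12.011 = 216.198
  F: 1 × 18.998 = 18.998
  H: 20 × 1.008 = 20.160
  N: 1 × 14.007 = 14.007
  O: 2 × 15.999 = 31.998
Sum: 18×12.011 + 1×18.998 + 20×1.008 + 1×14.007 + 2×15.999 = 301.361 → 301.36 g/mol.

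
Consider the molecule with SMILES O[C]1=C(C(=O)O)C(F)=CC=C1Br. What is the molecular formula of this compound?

Walk through each heavy atom and fill implicit hydrogens from standard valence (C 4, N 3, O 2, S 2, halogen 1):
  atom 1: O, bond orders sum to 1 (valence 2) → 1 H
  atom 2: C with explicit H count 0
  atom 3: C, bond orders sum to 4 (valence 4) → 0 H
  atom 4: C, bond orders sum to 4 (valence 4) → 0 H
  atom 5: O, bond orders sum to 2 (valence 2) → 0 H
  atom 6: O, bond orders sum to 1 (valence 2) → 1 H
  atom 7: C, bond orders sum to 4 (valence 4) → 0 H
  atom 8: F (halogen, monovalent) → 0 H
  atom 9: C, bond orders sum to 3 (valence 4) → 1 H
  atom 10: C, bond orders sum to 3 (valence 4) → 1 H
  atom 11: C, bond orders sum to 4 (valence 4) → 0 H
  atom 12: Br (halogen, monovalent) → 0 H
Totals → C:7, H:4, Br:1, F:1, O:3.
In Hill order: C7H4BrFO3.

C7H4BrFO3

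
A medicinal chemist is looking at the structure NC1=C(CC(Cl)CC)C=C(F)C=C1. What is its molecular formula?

C10H13ClFN

Walk through each heavy atom and fill implicit hydrogens from standard valence (C 4, N 3, O 2, S 2, halogen 1):
  atom 1: N, bond orders sum to 1 (valence 3) → 2 H
  atom 2: C, bond orders sum to 4 (valence 4) → 0 H
  atom 3: C, bond orders sum to 4 (valence 4) → 0 H
  atom 4: C, bond orders sum to 2 (valence 4) → 2 H
  atom 5: C, bond orders sum to 3 (valence 4) → 1 H
  atom 6: Cl (halogen, monovalent) → 0 H
  atom 7: C, bond orders sum to 2 (valence 4) → 2 H
  atom 8: C, bond orders sum to 1 (valence 4) → 3 H
  atom 9: C, bond orders sum to 3 (valence 4) → 1 H
  atom 10: C, bond orders sum to 4 (valence 4) → 0 H
  atom 11: F (halogen, monovalent) → 0 H
  atom 12: C, bond orders sum to 3 (valence 4) → 1 H
  atom 13: C, bond orders sum to 3 (valence 4) → 1 H
Totals → C:10, H:13, Cl:1, F:1, N:1.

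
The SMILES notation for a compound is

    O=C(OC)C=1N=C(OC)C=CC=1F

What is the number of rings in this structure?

1

In SMILES, each pair of matching ring-closure digits denotes one ring-closing bond; the number of such bonds equals the number of independent rings.
Ring-closure bonds here: 1.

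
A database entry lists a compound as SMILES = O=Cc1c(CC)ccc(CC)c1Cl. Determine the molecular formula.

Walk through each heavy atom and fill implicit hydrogens from standard valence (C 4, N 3, O 2, S 2, halogen 1); for lowercase aromatic atoms, an aromatic c carries 1 H when it has two neighbours and 0 H with three, and aromatic n carries 0 H:
  atom 1: O, bond orders sum to 2 (valence 2) → 0 H
  atom 2: C, bond orders sum to 3 (valence 4) → 1 H
  atom 3: aromatic c, 3 neighbours → 0 H
  atom 4: aromatic c, 3 neighbours → 0 H
  atom 5: C, bond orders sum to 2 (valence 4) → 2 H
  atom 6: C, bond orders sum to 1 (valence 4) → 3 H
  atom 7: aromatic c, 2 neighbours → 1 H
  atom 8: aromatic c, 2 neighbours → 1 H
  atom 9: aromatic c, 3 neighbours → 0 H
  atom 10: C, bond orders sum to 2 (valence 4) → 2 H
  atom 11: C, bond orders sum to 1 (valence 4) → 3 H
  atom 12: aromatic c, 3 neighbours → 0 H
  atom 13: Cl (halogen, monovalent) → 0 H
Totals → C:11, H:13, Cl:1, O:1.
In Hill order: C11H13ClO.

C11H13ClO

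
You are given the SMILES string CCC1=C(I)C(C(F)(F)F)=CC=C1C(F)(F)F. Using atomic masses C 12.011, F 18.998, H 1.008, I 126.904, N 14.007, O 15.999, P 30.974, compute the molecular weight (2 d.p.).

368.06 g/mol

First, the molecular formula is C10H7F6I (counting implicit H from valence).
  C: 10 × 12.011 = 120.110
  F: 6 × 18.998 = 113.988
  H: 7 × 1.008 = 7.056
  I: 1 × 126.904 = 126.904
Sum: 10×12.011 + 6×18.998 + 7×1.008 + 1×126.904 = 368.058 → 368.06 g/mol.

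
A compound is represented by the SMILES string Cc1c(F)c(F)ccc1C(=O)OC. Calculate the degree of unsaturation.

5

Molecular formula: C9H8F2O2.
DoU = (2C + 2 + N − H − X) / 2, where X is the halogen count and O/S are ignored.
    = (2·9 + 2 + 0 − 8 − 2) / 2 = 10 / 2 = 5.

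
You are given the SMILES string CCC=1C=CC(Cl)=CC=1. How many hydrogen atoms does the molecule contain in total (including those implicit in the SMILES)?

Walk through each heavy atom and fill implicit hydrogens from standard valence (C 4, N 3, O 2, S 2, halogen 1):
  atom 1: C, bond orders sum to 1 (valence 4) → 3 H
  atom 2: C, bond orders sum to 2 (valence 4) → 2 H
  atom 3: C, bond orders sum to 4 (valence 4) → 0 H
  atom 4: C, bond orders sum to 3 (valence 4) → 1 H
  atom 5: C, bond orders sum to 3 (valence 4) → 1 H
  atom 6: C, bond orders sum to 4 (valence 4) → 0 H
  atom 7: Cl (halogen, monovalent) → 0 H
  atom 8: C, bond orders sum to 3 (valence 4) → 1 H
  atom 9: C, bond orders sum to 3 (valence 4) → 1 H
Total hydrogens: 9.

9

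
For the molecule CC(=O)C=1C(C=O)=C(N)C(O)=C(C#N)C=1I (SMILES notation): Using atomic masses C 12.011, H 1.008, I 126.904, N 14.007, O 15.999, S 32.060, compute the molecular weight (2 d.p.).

First, the molecular formula is C10H7IN2O3 (counting implicit H from valence).
  C: 10 × 12.011 = 120.110
  H: 7 × 1.008 = 7.056
  I: 1 × 126.904 = 126.904
  N: 2 × 14.007 = 28.014
  O: 3 × 15.999 = 47.997
Sum: 10×12.011 + 7×1.008 + 1×126.904 + 2×14.007 + 3×15.999 = 330.081 → 330.08 g/mol.

330.08 g/mol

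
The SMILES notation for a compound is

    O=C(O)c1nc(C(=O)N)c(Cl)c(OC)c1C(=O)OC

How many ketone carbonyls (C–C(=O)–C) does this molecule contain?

0

Scan the SMILES for the ketone motif — none present.
Groups that are present: 1 amide, 1 carboxylic acid, 1 ester, 1 ether.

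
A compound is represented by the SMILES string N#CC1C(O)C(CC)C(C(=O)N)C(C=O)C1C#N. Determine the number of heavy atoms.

18

Every atom symbol written in the SMILES (organic subset) is one heavy atom; implicit H are not written.
Heavy atoms by element → C:12, N:3, O:3.
Total: 18.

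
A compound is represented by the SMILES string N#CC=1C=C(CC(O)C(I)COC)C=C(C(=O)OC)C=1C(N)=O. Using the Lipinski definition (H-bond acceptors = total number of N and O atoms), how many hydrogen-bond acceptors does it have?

7

N atoms: 2; O atoms: 5.
Lipinski HBA = 2 + 5 = 7.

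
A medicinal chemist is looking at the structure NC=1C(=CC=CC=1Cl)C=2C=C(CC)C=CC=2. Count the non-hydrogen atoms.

Every atom symbol written in the SMILES (organic subset) is one heavy atom; implicit H are not written.
Heavy atoms by element → C:14, Cl:1, N:1.
Total: 16.

16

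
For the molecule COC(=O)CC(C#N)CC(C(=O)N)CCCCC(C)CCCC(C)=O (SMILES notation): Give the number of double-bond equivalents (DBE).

5

Molecular formula: C19H32N2O4.
DoU = (2C + 2 + N − H − X) / 2, where X is the halogen count and O/S are ignored.
    = (2·19 + 2 + 2 − 32 − 0) / 2 = 10 / 2 = 5.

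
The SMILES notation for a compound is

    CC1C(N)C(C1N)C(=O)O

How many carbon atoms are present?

6

Count every carbon token in the SMILES (each C, including those in ring-closure positions and inside branches).
Carbon count: 6.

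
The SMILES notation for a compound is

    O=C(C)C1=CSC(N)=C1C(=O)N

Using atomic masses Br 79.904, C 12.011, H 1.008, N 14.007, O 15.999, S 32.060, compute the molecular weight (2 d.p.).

First, the molecular formula is C7H8N2O2S (counting implicit H from valence).
  C: 7 × 12.011 = 84.077
  H: 8 × 1.008 = 8.064
  N: 2 × 14.007 = 28.014
  O: 2 × 15.999 = 31.998
  S: 1 × 32.060 = 32.060
Sum: 7×12.011 + 8×1.008 + 2×14.007 + 2×15.999 + 1×32.060 = 184.213 → 184.21 g/mol.

184.21 g/mol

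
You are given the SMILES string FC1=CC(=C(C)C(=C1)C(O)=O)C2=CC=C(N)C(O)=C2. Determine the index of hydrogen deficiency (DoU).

Degree of unsaturation = (number of rings) + (number of π bonds).
Ring closures in the SMILES: 2.
π bonds: 7 double bonds (each 1 DoU) → 7 DoU from unsaturation.
Total DoU = 2 + 7 = 9.

9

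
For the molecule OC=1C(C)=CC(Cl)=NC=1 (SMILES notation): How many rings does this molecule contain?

1

In SMILES, each pair of matching ring-closure digits denotes one ring-closing bond; the number of such bonds equals the number of independent rings.
Ring-closure bonds here: 1.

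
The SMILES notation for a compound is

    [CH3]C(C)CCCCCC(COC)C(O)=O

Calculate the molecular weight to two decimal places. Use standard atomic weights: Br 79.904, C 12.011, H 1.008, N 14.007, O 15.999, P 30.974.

First, the molecular formula is C12H24O3 (counting implicit H from valence).
  C: 12 × 12.011 = 144.132
  H: 24 × 1.008 = 24.192
  O: 3 × 15.999 = 47.997
Sum: 12×12.011 + 24×1.008 + 3×15.999 = 216.321 → 216.32 g/mol.

216.32 g/mol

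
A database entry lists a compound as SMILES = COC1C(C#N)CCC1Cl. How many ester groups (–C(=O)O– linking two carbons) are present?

Scan the SMILES for the ester motif — none present.
Groups that are present: 1 ether, 1 nitrile.

0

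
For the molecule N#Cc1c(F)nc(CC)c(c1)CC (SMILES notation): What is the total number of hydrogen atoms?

11

Walk through each heavy atom and fill implicit hydrogens from standard valence (C 4, N 3, O 2, S 2, halogen 1); for lowercase aromatic atoms, an aromatic c carries 1 H when it has two neighbours and 0 H with three, and aromatic n carries 0 H:
  atom 1: N, bond orders sum to 3 (valence 3) → 0 H
  atom 2: C, bond orders sum to 4 (valence 4) → 0 H
  atom 3: aromatic c, 3 neighbours → 0 H
  atom 4: aromatic c, 3 neighbours → 0 H
  atom 5: F (halogen, monovalent) → 0 H
  atom 6: aromatic n, 2 neighbours → 0 H
  atom 7: aromatic c, 3 neighbours → 0 H
  atom 8: C, bond orders sum to 2 (valence 4) → 2 H
  atom 9: C, bond orders sum to 1 (valence 4) → 3 H
  atom 10: aromatic c, 3 neighbours → 0 H
  atom 11: aromatic c, 2 neighbours → 1 H
  atom 12: C, bond orders sum to 2 (valence 4) → 2 H
  atom 13: C, bond orders sum to 1 (valence 4) → 3 H
Total hydrogens: 11.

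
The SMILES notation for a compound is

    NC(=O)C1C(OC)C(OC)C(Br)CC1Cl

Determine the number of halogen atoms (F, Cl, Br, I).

Halogen atoms appear at heavy-atom positions 12, 15 (1×Br, 1×Cl).
Other groups present: 1 amide, 2 ether.
Halogen count: 2.

2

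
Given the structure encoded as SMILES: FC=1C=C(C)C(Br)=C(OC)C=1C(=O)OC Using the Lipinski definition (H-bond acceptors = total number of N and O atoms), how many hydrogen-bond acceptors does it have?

3

N atoms: 0; O atoms: 3.
Lipinski HBA = 0 + 3 = 3.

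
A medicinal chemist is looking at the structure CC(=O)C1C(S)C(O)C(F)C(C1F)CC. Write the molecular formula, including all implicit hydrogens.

C10H16F2O2S

Walk through each heavy atom and fill implicit hydrogens from standard valence (C 4, N 3, O 2, S 2, halogen 1):
  atom 1: C, bond orders sum to 1 (valence 4) → 3 H
  atom 2: C, bond orders sum to 4 (valence 4) → 0 H
  atom 3: O, bond orders sum to 2 (valence 2) → 0 H
  atom 4: C, bond orders sum to 3 (valence 4) → 1 H
  atom 5: C, bond orders sum to 3 (valence 4) → 1 H
  atom 6: S, bond orders sum to 1 (valence 2) → 1 H
  atom 7: C, bond orders sum to 3 (valence 4) → 1 H
  atom 8: O, bond orders sum to 1 (valence 2) → 1 H
  atom 9: C, bond orders sum to 3 (valence 4) → 1 H
  atom 10: F (halogen, monovalent) → 0 H
  atom 11: C, bond orders sum to 3 (valence 4) → 1 H
  atom 12: C, bond orders sum to 3 (valence 4) → 1 H
  atom 13: F (halogen, monovalent) → 0 H
  atom 14: C, bond orders sum to 2 (valence 4) → 2 H
  atom 15: C, bond orders sum to 1 (valence 4) → 3 H
Totals → C:10, H:16, F:2, O:2, S:1.
In Hill order: C10H16F2O2S.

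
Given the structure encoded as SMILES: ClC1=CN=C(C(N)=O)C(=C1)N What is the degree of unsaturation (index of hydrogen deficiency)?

Molecular formula: C6H6ClN3O.
DoU = (2C + 2 + N − H − X) / 2, where X is the halogen count and O/S are ignored.
    = (2·6 + 2 + 3 − 6 − 1) / 2 = 10 / 2 = 5.

5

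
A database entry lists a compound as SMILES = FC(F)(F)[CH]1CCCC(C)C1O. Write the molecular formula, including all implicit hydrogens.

Walk through each heavy atom and fill implicit hydrogens from standard valence (C 4, N 3, O 2, S 2, halogen 1):
  atom 1: F (halogen, monovalent) → 0 H
  atom 2: C, bond orders sum to 4 (valence 4) → 0 H
  atom 3: F (halogen, monovalent) → 0 H
  atom 4: F (halogen, monovalent) → 0 H
  atom 5: C with explicit H count 1
  atom 6: C, bond orders sum to 2 (valence 4) → 2 H
  atom 7: C, bond orders sum to 2 (valence 4) → 2 H
  atom 8: C, bond orders sum to 2 (valence 4) → 2 H
  atom 9: C, bond orders sum to 3 (valence 4) → 1 H
  atom 10: C, bond orders sum to 1 (valence 4) → 3 H
  atom 11: C, bond orders sum to 3 (valence 4) → 1 H
  atom 12: O, bond orders sum to 1 (valence 2) → 1 H
Totals → C:8, H:13, F:3, O:1.

C8H13F3O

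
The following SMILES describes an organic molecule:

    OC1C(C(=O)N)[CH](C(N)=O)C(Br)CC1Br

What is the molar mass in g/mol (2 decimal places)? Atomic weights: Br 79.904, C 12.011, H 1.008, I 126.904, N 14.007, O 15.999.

344.00 g/mol

First, the molecular formula is C8H12Br2N2O3 (counting implicit H from valence).
  Br: 2 × 79.904 = 159.808
  C: 8 × 12.011 = 96.088
  H: 12 × 1.008 = 12.096
  N: 2 × 14.007 = 28.014
  O: 3 × 15.999 = 47.997
Sum: 2×79.904 + 8×12.011 + 12×1.008 + 2×14.007 + 3×15.999 = 344.003 → 344.00 g/mol.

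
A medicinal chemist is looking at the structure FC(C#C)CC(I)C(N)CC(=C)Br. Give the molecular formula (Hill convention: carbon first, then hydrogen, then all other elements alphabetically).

Walk through each heavy atom and fill implicit hydrogens from standard valence (C 4, N 3, O 2, S 2, halogen 1):
  atom 1: F (halogen, monovalent) → 0 H
  atom 2: C, bond orders sum to 3 (valence 4) → 1 H
  atom 3: C, bond orders sum to 4 (valence 4) → 0 H
  atom 4: C, bond orders sum to 3 (valence 4) → 1 H
  atom 5: C, bond orders sum to 2 (valence 4) → 2 H
  atom 6: C, bond orders sum to 3 (valence 4) → 1 H
  atom 7: I (halogen, monovalent) → 0 H
  atom 8: C, bond orders sum to 3 (valence 4) → 1 H
  atom 9: N, bond orders sum to 1 (valence 3) → 2 H
  atom 10: C, bond orders sum to 2 (valence 4) → 2 H
  atom 11: C, bond orders sum to 4 (valence 4) → 0 H
  atom 12: C, bond orders sum to 2 (valence 4) → 2 H
  atom 13: Br (halogen, monovalent) → 0 H
Totals → C:9, H:12, Br:1, F:1, I:1, N:1.
In Hill order: C9H12BrFIN.

C9H12BrFIN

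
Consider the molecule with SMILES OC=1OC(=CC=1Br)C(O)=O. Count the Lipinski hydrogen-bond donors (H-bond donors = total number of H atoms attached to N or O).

2

Donors: find every N or O and count the H atoms it carries.
  atom 1 (O): bond orders sum to 1 → 1 H
  atom 3 (O): bond orders sum to 2 → 0 H
  atom 9 (O): bond orders sum to 1 → 1 H
  atom 10 (O): bond orders sum to 2 → 0 H
Lipinski HBD = 2.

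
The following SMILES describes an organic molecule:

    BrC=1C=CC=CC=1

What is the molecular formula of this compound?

C6H5Br

Walk through each heavy atom and fill implicit hydrogens from standard valence (C 4, N 3, O 2, S 2, halogen 1):
  atom 1: Br (halogen, monovalent) → 0 H
  atom 2: C, bond orders sum to 4 (valence 4) → 0 H
  atom 3: C, bond orders sum to 3 (valence 4) → 1 H
  atom 4: C, bond orders sum to 3 (valence 4) → 1 H
  atom 5: C, bond orders sum to 3 (valence 4) → 1 H
  atom 6: C, bond orders sum to 3 (valence 4) → 1 H
  atom 7: C, bond orders sum to 3 (valence 4) → 1 H
Totals → C:6, H:5, Br:1.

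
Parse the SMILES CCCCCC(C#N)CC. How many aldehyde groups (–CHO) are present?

0

Scan the SMILES for the aldehyde motif — none present.
Groups that are present: 1 nitrile.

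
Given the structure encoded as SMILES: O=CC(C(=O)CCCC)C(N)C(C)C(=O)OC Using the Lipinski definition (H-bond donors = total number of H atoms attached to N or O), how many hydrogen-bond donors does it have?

2

Donors: find every N or O and count the H atoms it carries.
  atom 1 (O): bond orders sum to 2 → 0 H
  atom 5 (O): bond orders sum to 2 → 0 H
  atom 11 (N): bond orders sum to 1 → 2 H
  atom 15 (O): bond orders sum to 2 → 0 H
  atom 16 (O): bond orders sum to 2 → 0 H
Lipinski HBD = 2.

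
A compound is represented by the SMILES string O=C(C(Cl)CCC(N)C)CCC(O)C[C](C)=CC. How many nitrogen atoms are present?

1

Scan the SMILES for N atoms (remember two-letter symbols like Cl and Br are single atoms).
Nitrogen count: 1.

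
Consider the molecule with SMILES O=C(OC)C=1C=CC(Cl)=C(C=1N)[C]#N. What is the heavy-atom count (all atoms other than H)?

14

Every atom symbol written in the SMILES (organic subset) is one heavy atom; implicit H are not written.
Heavy atoms by element → C:9, Cl:1, N:2, O:2.
Total: 14.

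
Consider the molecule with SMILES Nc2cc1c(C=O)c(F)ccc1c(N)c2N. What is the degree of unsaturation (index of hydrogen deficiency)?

Molecular formula: C11H10FN3O.
DoU = (2C + 2 + N − H − X) / 2, where X is the halogen count and O/S are ignored.
    = (2·11 + 2 + 3 − 10 − 1) / 2 = 16 / 2 = 8.

8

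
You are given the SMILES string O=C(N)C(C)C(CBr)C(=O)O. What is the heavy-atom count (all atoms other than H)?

11

Every atom symbol written in the SMILES (organic subset) is one heavy atom; implicit H are not written.
Heavy atoms by element → Br:1, C:6, N:1, O:3.
Total: 11.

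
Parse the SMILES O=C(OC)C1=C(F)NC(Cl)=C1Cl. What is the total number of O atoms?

2

Scan the SMILES for O atoms (remember two-letter symbols like Cl and Br are single atoms).
Oxygen count: 2.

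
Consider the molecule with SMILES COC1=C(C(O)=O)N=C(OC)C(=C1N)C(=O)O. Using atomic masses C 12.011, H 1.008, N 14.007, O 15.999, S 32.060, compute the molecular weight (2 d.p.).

242.19 g/mol

First, the molecular formula is C9H10N2O6 (counting implicit H from valence).
  C: 9 × 12.011 = 108.099
  H: 10 × 1.008 = 10.080
  N: 2 × 14.007 = 28.014
  O: 6 × 15.999 = 95.994
Sum: 9×12.011 + 10×1.008 + 2×14.007 + 6×15.999 = 242.187 → 242.19 g/mol.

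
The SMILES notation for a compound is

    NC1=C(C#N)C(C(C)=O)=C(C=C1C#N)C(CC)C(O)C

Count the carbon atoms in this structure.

15

Count every carbon token in the SMILES (each C, including those in ring-closure positions and inside branches).
Carbon count: 15.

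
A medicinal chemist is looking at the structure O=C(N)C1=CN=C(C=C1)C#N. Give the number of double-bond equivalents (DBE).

7

Degree of unsaturation = (number of rings) + (number of π bonds).
Ring closures in the SMILES: 1.
π bonds: 4 double bonds (each 1 DoU), 1 triple bond (each 2 DoU) → 6 DoU from unsaturation.
Total DoU = 1 + 6 = 7.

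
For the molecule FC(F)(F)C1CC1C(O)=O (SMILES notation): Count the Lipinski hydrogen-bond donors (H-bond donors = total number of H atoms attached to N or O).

Donors: find every N or O and count the H atoms it carries.
  atom 9 (O): bond orders sum to 1 → 1 H
  atom 10 (O): bond orders sum to 2 → 0 H
Lipinski HBD = 1.

1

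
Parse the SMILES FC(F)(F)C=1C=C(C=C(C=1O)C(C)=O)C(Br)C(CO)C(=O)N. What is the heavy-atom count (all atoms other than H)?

Every atom symbol written in the SMILES (organic subset) is one heavy atom; implicit H are not written.
Heavy atoms by element → Br:1, C:13, F:3, N:1, O:4.
Total: 22.

22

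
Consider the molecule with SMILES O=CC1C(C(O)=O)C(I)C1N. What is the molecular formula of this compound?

Walk through each heavy atom and fill implicit hydrogens from standard valence (C 4, N 3, O 2, S 2, halogen 1):
  atom 1: O, bond orders sum to 2 (valence 2) → 0 H
  atom 2: C, bond orders sum to 3 (valence 4) → 1 H
  atom 3: C, bond orders sum to 3 (valence 4) → 1 H
  atom 4: C, bond orders sum to 3 (valence 4) → 1 H
  atom 5: C, bond orders sum to 4 (valence 4) → 0 H
  atom 6: O, bond orders sum to 1 (valence 2) → 1 H
  atom 7: O, bond orders sum to 2 (valence 2) → 0 H
  atom 8: C, bond orders sum to 3 (valence 4) → 1 H
  atom 9: I (halogen, monovalent) → 0 H
  atom 10: C, bond orders sum to 3 (valence 4) → 1 H
  atom 11: N, bond orders sum to 1 (valence 3) → 2 H
Totals → C:6, H:8, I:1, N:1, O:3.
In Hill order: C6H8INO3.

C6H8INO3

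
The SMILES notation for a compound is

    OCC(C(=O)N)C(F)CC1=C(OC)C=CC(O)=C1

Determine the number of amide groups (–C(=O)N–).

1

The amide motif appears at heavy-atom position 4 in the SMILES.
Other groups present: 1 ether, 2 hydroxyl.
Amide count: 1.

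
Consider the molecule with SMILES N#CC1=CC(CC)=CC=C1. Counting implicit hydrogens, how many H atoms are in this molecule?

9

Walk through each heavy atom and fill implicit hydrogens from standard valence (C 4, N 3, O 2, S 2, halogen 1):
  atom 1: N, bond orders sum to 3 (valence 3) → 0 H
  atom 2: C, bond orders sum to 4 (valence 4) → 0 H
  atom 3: C, bond orders sum to 4 (valence 4) → 0 H
  atom 4: C, bond orders sum to 3 (valence 4) → 1 H
  atom 5: C, bond orders sum to 4 (valence 4) → 0 H
  atom 6: C, bond orders sum to 2 (valence 4) → 2 H
  atom 7: C, bond orders sum to 1 (valence 4) → 3 H
  atom 8: C, bond orders sum to 3 (valence 4) → 1 H
  atom 9: C, bond orders sum to 3 (valence 4) → 1 H
  atom 10: C, bond orders sum to 3 (valence 4) → 1 H
Total hydrogens: 9.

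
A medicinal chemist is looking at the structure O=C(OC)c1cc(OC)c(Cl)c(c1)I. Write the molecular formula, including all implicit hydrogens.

C9H8ClIO3

Walk through each heavy atom and fill implicit hydrogens from standard valence (C 4, N 3, O 2, S 2, halogen 1); for lowercase aromatic atoms, an aromatic c carries 1 H when it has two neighbours and 0 H with three, and aromatic n carries 0 H:
  atom 1: O, bond orders sum to 2 (valence 2) → 0 H
  atom 2: C, bond orders sum to 4 (valence 4) → 0 H
  atom 3: O, bond orders sum to 2 (valence 2) → 0 H
  atom 4: C, bond orders sum to 1 (valence 4) → 3 H
  atom 5: aromatic c, 3 neighbours → 0 H
  atom 6: aromatic c, 2 neighbours → 1 H
  atom 7: aromatic c, 3 neighbours → 0 H
  atom 8: O, bond orders sum to 2 (valence 2) → 0 H
  atom 9: C, bond orders sum to 1 (valence 4) → 3 H
  atom 10: aromatic c, 3 neighbours → 0 H
  atom 11: Cl (halogen, monovalent) → 0 H
  atom 12: aromatic c, 3 neighbours → 0 H
  atom 13: aromatic c, 2 neighbours → 1 H
  atom 14: I (halogen, monovalent) → 0 H
Totals → C:9, H:8, Cl:1, I:1, O:3.
In Hill order: C9H8ClIO3.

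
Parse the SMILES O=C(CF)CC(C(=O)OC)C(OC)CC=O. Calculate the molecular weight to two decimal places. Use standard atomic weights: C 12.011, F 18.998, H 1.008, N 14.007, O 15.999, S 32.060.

First, the molecular formula is C10H15FO5 (counting implicit H from valence).
  C: 10 × 12.011 = 120.110
  F: 1 × 18.998 = 18.998
  H: 15 × 1.008 = 15.120
  O: 5 × 15.999 = 79.995
Sum: 10×12.011 + 1×18.998 + 15×1.008 + 5×15.999 = 234.223 → 234.22 g/mol.

234.22 g/mol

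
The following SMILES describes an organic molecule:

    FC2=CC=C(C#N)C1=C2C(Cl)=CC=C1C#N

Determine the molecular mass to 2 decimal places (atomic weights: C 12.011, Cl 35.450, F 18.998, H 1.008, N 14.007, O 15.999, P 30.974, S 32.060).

First, the molecular formula is C12H4ClFN2 (counting implicit H from valence).
  C: 12 × 12.011 = 144.132
  Cl: 1 × 35.450 = 35.450
  F: 1 × 18.998 = 18.998
  H: 4 × 1.008 = 4.032
  N: 2 × 14.007 = 28.014
Sum: 12×12.011 + 1×35.450 + 1×18.998 + 4×1.008 + 2×14.007 = 230.626 → 230.63 g/mol.

230.63 g/mol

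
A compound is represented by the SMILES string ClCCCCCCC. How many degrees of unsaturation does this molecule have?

Degree of unsaturation = (number of rings) + (number of π bonds).
Ring closures in the SMILES: 0.
π bonds: none → 0 DoU from unsaturation.
Total DoU = 0 + 0 = 0.

0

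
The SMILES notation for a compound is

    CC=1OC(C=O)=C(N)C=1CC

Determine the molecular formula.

C8H11NO2

Walk through each heavy atom and fill implicit hydrogens from standard valence (C 4, N 3, O 2, S 2, halogen 1):
  atom 1: C, bond orders sum to 1 (valence 4) → 3 H
  atom 2: C, bond orders sum to 4 (valence 4) → 0 H
  atom 3: O, bond orders sum to 2 (valence 2) → 0 H
  atom 4: C, bond orders sum to 4 (valence 4) → 0 H
  atom 5: C, bond orders sum to 3 (valence 4) → 1 H
  atom 6: O, bond orders sum to 2 (valence 2) → 0 H
  atom 7: C, bond orders sum to 4 (valence 4) → 0 H
  atom 8: N, bond orders sum to 1 (valence 3) → 2 H
  atom 9: C, bond orders sum to 4 (valence 4) → 0 H
  atom 10: C, bond orders sum to 2 (valence 4) → 2 H
  atom 11: C, bond orders sum to 1 (valence 4) → 3 H
Totals → C:8, H:11, N:1, O:2.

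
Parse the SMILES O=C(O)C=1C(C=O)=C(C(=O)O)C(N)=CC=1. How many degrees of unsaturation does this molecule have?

7

Degree of unsaturation = (number of rings) + (number of π bonds).
Ring closures in the SMILES: 1.
π bonds: 6 double bonds (each 1 DoU) → 6 DoU from unsaturation.
Total DoU = 1 + 6 = 7.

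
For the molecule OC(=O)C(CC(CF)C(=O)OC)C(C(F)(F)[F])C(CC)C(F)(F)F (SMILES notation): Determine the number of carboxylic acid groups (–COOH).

The carboxylic acid motif appears at heavy-atom position 2 in the SMILES.
Other groups present: 1 ester.
Carboxylic acid count: 1.

1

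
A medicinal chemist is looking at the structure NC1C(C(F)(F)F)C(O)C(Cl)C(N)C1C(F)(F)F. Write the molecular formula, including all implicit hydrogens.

C8H11ClF6N2O

Walk through each heavy atom and fill implicit hydrogens from standard valence (C 4, N 3, O 2, S 2, halogen 1):
  atom 1: N, bond orders sum to 1 (valence 3) → 2 H
  atom 2: C, bond orders sum to 3 (valence 4) → 1 H
  atom 3: C, bond orders sum to 3 (valence 4) → 1 H
  atom 4: C, bond orders sum to 4 (valence 4) → 0 H
  atom 5: F (halogen, monovalent) → 0 H
  atom 6: F (halogen, monovalent) → 0 H
  atom 7: F (halogen, monovalent) → 0 H
  atom 8: C, bond orders sum to 3 (valence 4) → 1 H
  atom 9: O, bond orders sum to 1 (valence 2) → 1 H
  atom 10: C, bond orders sum to 3 (valence 4) → 1 H
  atom 11: Cl (halogen, monovalent) → 0 H
  atom 12: C, bond orders sum to 3 (valence 4) → 1 H
  atom 13: N, bond orders sum to 1 (valence 3) → 2 H
  atom 14: C, bond orders sum to 3 (valence 4) → 1 H
  atom 15: C, bond orders sum to 4 (valence 4) → 0 H
  atom 16: F (halogen, monovalent) → 0 H
  atom 17: F (halogen, monovalent) → 0 H
  atom 18: F (halogen, monovalent) → 0 H
Totals → C:8, H:11, Cl:1, F:6, N:2, O:1.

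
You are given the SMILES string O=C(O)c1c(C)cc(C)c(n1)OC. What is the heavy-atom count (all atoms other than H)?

13

Every atom symbol written in the SMILES (organic subset) is one heavy atom; implicit H are not written.
Heavy atoms by element → C:9, N:1, O:3.
Total: 13.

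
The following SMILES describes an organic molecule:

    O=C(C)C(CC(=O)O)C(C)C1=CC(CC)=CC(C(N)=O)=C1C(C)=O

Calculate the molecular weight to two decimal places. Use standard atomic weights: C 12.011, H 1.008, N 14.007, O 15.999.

333.38 g/mol

First, the molecular formula is C18H23NO5 (counting implicit H from valence).
  C: 18 × 12.011 = 216.198
  H: 23 × 1.008 = 23.184
  N: 1 × 14.007 = 14.007
  O: 5 × 15.999 = 79.995
Sum: 18×12.011 + 23×1.008 + 1×14.007 + 5×15.999 = 333.384 → 333.38 g/mol.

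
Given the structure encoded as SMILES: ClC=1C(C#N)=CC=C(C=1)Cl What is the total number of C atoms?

7

Count every carbon token in the SMILES (each C, including those in ring-closure positions and inside branches).
Carbon count: 7.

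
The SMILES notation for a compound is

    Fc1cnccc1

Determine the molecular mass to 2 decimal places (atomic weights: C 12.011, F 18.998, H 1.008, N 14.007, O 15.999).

97.09 g/mol

First, the molecular formula is C5H4FN (counting implicit H from valence).
  C: 5 × 12.011 = 60.055
  F: 1 × 18.998 = 18.998
  H: 4 × 1.008 = 4.032
  N: 1 × 14.007 = 14.007
Sum: 5×12.011 + 1×18.998 + 4×1.008 + 1×14.007 = 97.092 → 97.09 g/mol.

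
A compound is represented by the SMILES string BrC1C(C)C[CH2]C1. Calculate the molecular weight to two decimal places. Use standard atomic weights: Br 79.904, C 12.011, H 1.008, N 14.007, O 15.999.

First, the molecular formula is C6H11Br (counting implicit H from valence).
  Br: 1 × 79.904 = 79.904
  C: 6 × 12.011 = 72.066
  H: 11 × 1.008 = 11.088
Sum: 1×79.904 + 6×12.011 + 11×1.008 = 163.058 → 163.06 g/mol.

163.06 g/mol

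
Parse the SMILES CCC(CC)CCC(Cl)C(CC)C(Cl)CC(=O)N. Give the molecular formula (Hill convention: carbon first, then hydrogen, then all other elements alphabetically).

Walk through each heavy atom and fill implicit hydrogens from standard valence (C 4, N 3, O 2, S 2, halogen 1):
  atom 1: C, bond orders sum to 1 (valence 4) → 3 H
  atom 2: C, bond orders sum to 2 (valence 4) → 2 H
  atom 3: C, bond orders sum to 3 (valence 4) → 1 H
  atom 4: C, bond orders sum to 2 (valence 4) → 2 H
  atom 5: C, bond orders sum to 1 (valence 4) → 3 H
  atom 6: C, bond orders sum to 2 (valence 4) → 2 H
  atom 7: C, bond orders sum to 2 (valence 4) → 2 H
  atom 8: C, bond orders sum to 3 (valence 4) → 1 H
  atom 9: Cl (halogen, monovalent) → 0 H
  atom 10: C, bond orders sum to 3 (valence 4) → 1 H
  atom 11: C, bond orders sum to 2 (valence 4) → 2 H
  atom 12: C, bond orders sum to 1 (valence 4) → 3 H
  atom 13: C, bond orders sum to 3 (valence 4) → 1 H
  atom 14: Cl (halogen, monovalent) → 0 H
  atom 15: C, bond orders sum to 2 (valence 4) → 2 H
  atom 16: C, bond orders sum to 4 (valence 4) → 0 H
  atom 17: O, bond orders sum to 2 (valence 2) → 0 H
  atom 18: N, bond orders sum to 1 (valence 3) → 2 H
Totals → C:14, H:27, Cl:2, N:1, O:1.
In Hill order: C14H27Cl2NO.

C14H27Cl2NO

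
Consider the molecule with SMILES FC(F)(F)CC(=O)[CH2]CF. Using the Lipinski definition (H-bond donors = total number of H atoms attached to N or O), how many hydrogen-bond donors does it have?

Donors: find every N or O and count the H atoms it carries.
  atom 7 (O): bond orders sum to 2 → 0 H
Lipinski HBD = 0.

0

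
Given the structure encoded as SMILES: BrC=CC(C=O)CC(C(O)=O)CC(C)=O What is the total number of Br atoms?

Scan the SMILES for Br atoms (remember two-letter symbols like Cl and Br are single atoms).
Bromine count: 1.

1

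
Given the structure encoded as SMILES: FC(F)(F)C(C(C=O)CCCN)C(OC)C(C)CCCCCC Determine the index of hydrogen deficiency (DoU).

Degree of unsaturation = (number of rings) + (number of π bonds).
Ring closures in the SMILES: 0.
π bonds: 1 double bond (each 1 DoU) → 1 DoU from unsaturation.
Total DoU = 0 + 1 = 1.

1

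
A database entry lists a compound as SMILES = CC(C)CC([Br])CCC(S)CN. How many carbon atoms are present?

9

Count every carbon token in the SMILES (each C, including those in ring-closure positions and inside branches).
Carbon count: 9.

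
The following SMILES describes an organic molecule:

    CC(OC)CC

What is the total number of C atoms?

Count every carbon token in the SMILES (each C, including those in ring-closure positions and inside branches).
Carbon count: 5.

5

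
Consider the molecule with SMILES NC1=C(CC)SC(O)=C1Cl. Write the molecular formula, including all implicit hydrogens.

C6H8ClNOS

Walk through each heavy atom and fill implicit hydrogens from standard valence (C 4, N 3, O 2, S 2, halogen 1):
  atom 1: N, bond orders sum to 1 (valence 3) → 2 H
  atom 2: C, bond orders sum to 4 (valence 4) → 0 H
  atom 3: C, bond orders sum to 4 (valence 4) → 0 H
  atom 4: C, bond orders sum to 2 (valence 4) → 2 H
  atom 5: C, bond orders sum to 1 (valence 4) → 3 H
  atom 6: S, bond orders sum to 2 (valence 2) → 0 H
  atom 7: C, bond orders sum to 4 (valence 4) → 0 H
  atom 8: O, bond orders sum to 1 (valence 2) → 1 H
  atom 9: C, bond orders sum to 4 (valence 4) → 0 H
  atom 10: Cl (halogen, monovalent) → 0 H
Totals → C:6, H:8, Cl:1, N:1, O:1, S:1.
In Hill order: C6H8ClNOS.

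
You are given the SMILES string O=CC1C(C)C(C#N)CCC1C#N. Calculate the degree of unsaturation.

6

Degree of unsaturation = (number of rings) + (number of π bonds).
Ring closures in the SMILES: 1.
π bonds: 1 double bond (each 1 DoU), 2 triple bonds (each 2 DoU) → 5 DoU from unsaturation.
Total DoU = 1 + 5 = 6.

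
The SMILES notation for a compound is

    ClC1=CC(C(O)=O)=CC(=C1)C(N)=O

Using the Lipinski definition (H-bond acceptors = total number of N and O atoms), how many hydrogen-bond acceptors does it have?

4

N atoms: 1; O atoms: 3.
Lipinski HBA = 1 + 3 = 4.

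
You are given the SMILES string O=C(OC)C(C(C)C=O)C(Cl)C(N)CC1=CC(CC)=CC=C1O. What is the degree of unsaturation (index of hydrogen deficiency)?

Molecular formula: C17H24ClNO4.
DoU = (2C + 2 + N − H − X) / 2, where X is the halogen count and O/S are ignored.
    = (2·17 + 2 + 1 − 24 − 1) / 2 = 12 / 2 = 6.

6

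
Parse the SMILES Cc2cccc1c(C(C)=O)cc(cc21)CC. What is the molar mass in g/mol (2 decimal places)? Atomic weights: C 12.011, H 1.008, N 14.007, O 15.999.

212.29 g/mol

First, the molecular formula is C15H16O (counting implicit H from valence).
  C: 15 × 12.011 = 180.165
  H: 16 × 1.008 = 16.128
  O: 1 × 15.999 = 15.999
Sum: 15×12.011 + 16×1.008 + 1×15.999 = 212.292 → 212.29 g/mol.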